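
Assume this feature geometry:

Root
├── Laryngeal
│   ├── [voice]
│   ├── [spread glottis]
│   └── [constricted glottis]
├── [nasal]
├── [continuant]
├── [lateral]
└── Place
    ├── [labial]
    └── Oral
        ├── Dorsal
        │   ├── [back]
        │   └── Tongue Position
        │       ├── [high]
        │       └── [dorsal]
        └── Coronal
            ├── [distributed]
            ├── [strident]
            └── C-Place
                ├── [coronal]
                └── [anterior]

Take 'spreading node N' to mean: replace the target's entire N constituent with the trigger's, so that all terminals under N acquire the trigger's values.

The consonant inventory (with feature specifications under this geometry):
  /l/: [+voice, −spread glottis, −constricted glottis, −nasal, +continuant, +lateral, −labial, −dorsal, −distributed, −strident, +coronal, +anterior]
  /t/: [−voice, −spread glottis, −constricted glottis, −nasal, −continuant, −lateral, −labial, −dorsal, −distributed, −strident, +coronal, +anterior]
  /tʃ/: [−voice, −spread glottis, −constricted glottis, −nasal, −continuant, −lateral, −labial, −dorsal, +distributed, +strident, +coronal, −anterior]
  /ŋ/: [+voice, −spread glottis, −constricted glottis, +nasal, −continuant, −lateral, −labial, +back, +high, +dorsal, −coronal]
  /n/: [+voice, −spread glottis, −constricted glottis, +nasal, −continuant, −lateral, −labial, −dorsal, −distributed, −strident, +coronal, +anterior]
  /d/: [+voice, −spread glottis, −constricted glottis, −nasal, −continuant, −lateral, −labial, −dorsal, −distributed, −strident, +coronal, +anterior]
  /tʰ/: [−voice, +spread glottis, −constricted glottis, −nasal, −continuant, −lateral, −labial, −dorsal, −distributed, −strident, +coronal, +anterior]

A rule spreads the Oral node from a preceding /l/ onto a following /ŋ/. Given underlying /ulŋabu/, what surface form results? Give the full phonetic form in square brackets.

Oral immediately or transitively dominates [back], [high], [dorsal], [distributed], [strident], [coronal], [anterior].
Spreading Oral from /l/ onto /ŋ/ replaces those values with /l/'s: [−dorsal], [−distributed], [−strident], [+coronal], [+anterior]. Features outside Oral ([voice], [spread glottis], [constricted glottis], …) stay as in /ŋ/.
This feature bundle is that of [n], so /ulŋabu/ surfaces as [ulnabu].

[ulnabu]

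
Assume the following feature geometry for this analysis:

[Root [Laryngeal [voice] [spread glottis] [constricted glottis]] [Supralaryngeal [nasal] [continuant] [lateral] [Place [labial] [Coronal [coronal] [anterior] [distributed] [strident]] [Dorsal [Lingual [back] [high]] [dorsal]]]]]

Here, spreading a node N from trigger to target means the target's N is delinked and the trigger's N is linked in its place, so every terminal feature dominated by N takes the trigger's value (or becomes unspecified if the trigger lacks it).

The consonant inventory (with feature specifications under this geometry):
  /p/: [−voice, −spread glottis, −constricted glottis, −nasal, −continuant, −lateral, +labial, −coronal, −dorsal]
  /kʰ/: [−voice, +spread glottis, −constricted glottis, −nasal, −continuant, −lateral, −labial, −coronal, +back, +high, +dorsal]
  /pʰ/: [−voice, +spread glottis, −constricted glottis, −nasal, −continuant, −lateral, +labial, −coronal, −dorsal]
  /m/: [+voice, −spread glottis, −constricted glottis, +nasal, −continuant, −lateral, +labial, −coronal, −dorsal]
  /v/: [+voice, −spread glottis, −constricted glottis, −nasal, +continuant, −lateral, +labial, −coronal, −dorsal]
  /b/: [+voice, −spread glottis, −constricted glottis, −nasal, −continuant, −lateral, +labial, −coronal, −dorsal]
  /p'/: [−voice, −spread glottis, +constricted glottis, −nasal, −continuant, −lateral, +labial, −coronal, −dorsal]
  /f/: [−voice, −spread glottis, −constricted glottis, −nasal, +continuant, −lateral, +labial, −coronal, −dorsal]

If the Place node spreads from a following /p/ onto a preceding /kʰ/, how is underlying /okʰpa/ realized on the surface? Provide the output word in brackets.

Terminals under Place in this geometry: [labial], [coronal], [anterior], [distributed], [strident], [back], [high], [dorsal].
Spreading Place from /p/ onto /kʰ/ replaces those values with /p/'s: [+labial], [−coronal], [−dorsal]. Features outside Place ([voice], [spread glottis], [constricted glottis], …) stay as in /kʰ/.
This feature bundle is that of [pʰ], so /okʰpa/ surfaces as [opʰpa].

[opʰpa]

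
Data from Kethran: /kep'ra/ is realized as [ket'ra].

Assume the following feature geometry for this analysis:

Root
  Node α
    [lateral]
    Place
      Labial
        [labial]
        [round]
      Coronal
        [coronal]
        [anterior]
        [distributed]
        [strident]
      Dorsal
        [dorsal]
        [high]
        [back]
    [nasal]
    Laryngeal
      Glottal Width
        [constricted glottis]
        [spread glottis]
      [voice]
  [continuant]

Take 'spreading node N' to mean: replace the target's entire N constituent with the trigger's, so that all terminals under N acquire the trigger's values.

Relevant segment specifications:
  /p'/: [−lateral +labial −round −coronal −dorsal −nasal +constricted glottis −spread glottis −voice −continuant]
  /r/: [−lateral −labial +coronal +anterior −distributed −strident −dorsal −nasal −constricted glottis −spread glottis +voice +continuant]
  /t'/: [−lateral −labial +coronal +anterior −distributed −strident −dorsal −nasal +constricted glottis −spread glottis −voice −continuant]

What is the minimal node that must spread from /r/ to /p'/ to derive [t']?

Place

/p'/ and [t'] differ in [labial], [round], [coronal], [anterior], [distributed], [strident]; every other specified feature is identical.
In this geometry the lowest node dominating all of them is Place: every daughter of Place dominates only a proper subset, so no lower node suffices.
If Place spreads, every terminal under it takes /r/'s value, producing [t'] as observed.
Since [constricted glottis], [voice] are preserved even though /r/ disagrees there, no node above Place spread.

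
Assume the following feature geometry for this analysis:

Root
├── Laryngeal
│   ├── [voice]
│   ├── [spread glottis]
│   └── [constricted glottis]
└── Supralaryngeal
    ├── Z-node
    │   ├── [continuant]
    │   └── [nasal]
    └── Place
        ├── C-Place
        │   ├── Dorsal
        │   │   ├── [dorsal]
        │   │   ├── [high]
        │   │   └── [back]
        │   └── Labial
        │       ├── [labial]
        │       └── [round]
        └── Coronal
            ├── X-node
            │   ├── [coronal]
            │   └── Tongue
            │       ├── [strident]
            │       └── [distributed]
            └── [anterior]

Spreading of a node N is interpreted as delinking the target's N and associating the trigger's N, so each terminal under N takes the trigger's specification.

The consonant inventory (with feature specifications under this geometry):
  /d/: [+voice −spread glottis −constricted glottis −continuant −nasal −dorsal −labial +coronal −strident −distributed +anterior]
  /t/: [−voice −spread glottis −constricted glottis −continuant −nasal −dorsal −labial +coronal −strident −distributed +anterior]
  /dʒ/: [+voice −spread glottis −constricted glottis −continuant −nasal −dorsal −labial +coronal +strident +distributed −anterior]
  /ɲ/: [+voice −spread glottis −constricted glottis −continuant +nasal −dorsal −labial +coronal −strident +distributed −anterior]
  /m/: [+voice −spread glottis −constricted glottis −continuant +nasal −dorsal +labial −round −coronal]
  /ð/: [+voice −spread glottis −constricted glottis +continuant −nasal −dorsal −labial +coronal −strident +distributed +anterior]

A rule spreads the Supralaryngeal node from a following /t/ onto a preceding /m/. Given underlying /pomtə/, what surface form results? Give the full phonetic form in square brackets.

[podtə]

The Supralaryngeal node dominates the terminals [continuant], [nasal], [dorsal], [high], [back], [labial], [round], [coronal], [strident], [distributed], [anterior].
The target acquires /t/'s values for everything under Supralaryngeal — [−continuant], [−nasal], [−dorsal], [−labial], [+coronal], [−strident], [−distributed], [+anterior] — while keeping its own [voice], [spread glottis], [constricted glottis].
Among the inventory, only /d/ has exactly this specification, giving the surface form [podtə].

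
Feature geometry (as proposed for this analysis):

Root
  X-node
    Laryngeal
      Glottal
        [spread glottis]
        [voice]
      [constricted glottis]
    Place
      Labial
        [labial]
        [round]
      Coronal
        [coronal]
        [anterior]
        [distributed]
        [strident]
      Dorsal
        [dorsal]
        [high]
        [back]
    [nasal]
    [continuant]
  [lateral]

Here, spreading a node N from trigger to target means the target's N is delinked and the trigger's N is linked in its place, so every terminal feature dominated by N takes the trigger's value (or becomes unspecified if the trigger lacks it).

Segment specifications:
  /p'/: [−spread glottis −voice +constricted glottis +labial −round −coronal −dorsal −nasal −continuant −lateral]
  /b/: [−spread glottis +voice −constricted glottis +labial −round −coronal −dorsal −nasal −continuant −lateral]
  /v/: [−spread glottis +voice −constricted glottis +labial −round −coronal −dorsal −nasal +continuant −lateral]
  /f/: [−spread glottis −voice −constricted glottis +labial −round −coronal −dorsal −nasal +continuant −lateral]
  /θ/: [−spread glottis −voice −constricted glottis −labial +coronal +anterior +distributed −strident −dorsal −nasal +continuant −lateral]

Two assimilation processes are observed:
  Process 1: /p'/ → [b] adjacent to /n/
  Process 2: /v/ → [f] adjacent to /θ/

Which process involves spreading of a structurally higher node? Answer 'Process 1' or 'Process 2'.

In Process 1, [voice], [constricted glottis] change, so the minimal spreading node is Laryngeal at depth 2.
Process 2: the feature that changes is [voice]; the minimal node is [voice] (depth 4).
Depth 2 < depth 4; Process 1 involves the structurally higher constituent Laryngeal.

Process 1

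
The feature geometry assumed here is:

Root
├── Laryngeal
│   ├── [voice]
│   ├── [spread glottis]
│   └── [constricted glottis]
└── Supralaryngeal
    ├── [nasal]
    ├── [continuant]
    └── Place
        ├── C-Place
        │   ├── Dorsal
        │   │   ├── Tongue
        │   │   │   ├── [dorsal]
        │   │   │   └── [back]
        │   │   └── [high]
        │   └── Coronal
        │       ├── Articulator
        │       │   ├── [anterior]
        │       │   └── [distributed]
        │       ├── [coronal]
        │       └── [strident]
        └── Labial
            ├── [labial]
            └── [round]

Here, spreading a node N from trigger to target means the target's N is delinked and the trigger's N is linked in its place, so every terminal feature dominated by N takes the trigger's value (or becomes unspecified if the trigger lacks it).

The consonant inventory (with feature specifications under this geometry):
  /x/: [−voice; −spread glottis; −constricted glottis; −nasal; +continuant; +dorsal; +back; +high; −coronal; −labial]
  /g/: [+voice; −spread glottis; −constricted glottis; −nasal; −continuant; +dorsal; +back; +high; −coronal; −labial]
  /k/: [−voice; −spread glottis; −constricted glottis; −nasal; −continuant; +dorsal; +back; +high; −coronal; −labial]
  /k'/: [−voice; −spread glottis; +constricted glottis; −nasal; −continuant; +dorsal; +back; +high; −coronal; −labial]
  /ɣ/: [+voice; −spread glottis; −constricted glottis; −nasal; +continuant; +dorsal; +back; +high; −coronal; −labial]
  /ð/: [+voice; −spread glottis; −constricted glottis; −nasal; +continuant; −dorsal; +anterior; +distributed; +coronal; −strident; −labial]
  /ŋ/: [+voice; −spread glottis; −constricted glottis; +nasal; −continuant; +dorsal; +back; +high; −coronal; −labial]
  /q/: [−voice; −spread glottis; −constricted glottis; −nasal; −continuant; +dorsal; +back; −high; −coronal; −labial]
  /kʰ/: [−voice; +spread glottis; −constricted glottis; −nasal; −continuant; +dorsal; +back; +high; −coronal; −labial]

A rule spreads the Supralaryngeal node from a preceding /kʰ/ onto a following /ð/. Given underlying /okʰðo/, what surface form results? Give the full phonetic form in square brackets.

Terminals under Supralaryngeal in this geometry: [nasal], [continuant], [dorsal], [back], [high], [anterior], [distributed], [coronal], [strident], [labial], [round].
The target acquires /kʰ/'s values for everything under Supralaryngeal — [−nasal], [−continuant], [+dorsal], [+back], [+high], [−coronal], [−labial] — while keeping its own [voice], [spread glottis], [constricted glottis].
The resulting bundle matches /g/ in the inventory; substituting it for /ð/ gives [okʰgo].

[okʰgo]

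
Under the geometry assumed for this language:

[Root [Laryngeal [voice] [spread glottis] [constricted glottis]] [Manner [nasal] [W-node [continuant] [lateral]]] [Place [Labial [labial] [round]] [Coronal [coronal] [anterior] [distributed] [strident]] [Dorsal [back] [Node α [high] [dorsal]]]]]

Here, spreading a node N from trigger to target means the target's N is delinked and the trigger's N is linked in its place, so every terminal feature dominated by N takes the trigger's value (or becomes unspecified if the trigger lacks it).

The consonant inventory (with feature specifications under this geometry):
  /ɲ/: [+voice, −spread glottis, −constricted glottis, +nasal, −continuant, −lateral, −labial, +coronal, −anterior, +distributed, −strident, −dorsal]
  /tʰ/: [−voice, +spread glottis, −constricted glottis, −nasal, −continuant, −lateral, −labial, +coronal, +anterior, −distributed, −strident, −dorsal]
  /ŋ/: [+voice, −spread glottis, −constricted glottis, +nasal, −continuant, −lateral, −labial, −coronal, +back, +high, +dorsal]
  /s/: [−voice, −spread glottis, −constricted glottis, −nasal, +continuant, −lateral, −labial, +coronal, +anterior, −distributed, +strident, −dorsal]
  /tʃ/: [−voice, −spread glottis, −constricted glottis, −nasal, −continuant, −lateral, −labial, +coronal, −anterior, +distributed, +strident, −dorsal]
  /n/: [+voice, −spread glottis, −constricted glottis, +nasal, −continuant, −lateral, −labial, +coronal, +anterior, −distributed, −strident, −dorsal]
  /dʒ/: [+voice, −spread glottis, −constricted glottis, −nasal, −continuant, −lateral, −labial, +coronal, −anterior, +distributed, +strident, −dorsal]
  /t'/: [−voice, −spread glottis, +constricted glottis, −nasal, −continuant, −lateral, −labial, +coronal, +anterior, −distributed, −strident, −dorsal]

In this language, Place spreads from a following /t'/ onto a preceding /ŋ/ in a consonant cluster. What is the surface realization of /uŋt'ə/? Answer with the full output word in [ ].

Terminals under Place in this geometry: [labial], [round], [coronal], [anterior], [distributed], [strident], [back], [high], [dorsal].
Spreading Place from /t'/ onto /ŋ/ replaces those values with /t'/'s: [−labial], [+coronal], [+anterior], [−distributed], [−strident], [−dorsal]. Features outside Place ([voice], [spread glottis], [constricted glottis], …) stay as in /ŋ/.
Among the inventory, only /n/ has exactly this specification, giving the surface form [unt'ə].

[unt'ə]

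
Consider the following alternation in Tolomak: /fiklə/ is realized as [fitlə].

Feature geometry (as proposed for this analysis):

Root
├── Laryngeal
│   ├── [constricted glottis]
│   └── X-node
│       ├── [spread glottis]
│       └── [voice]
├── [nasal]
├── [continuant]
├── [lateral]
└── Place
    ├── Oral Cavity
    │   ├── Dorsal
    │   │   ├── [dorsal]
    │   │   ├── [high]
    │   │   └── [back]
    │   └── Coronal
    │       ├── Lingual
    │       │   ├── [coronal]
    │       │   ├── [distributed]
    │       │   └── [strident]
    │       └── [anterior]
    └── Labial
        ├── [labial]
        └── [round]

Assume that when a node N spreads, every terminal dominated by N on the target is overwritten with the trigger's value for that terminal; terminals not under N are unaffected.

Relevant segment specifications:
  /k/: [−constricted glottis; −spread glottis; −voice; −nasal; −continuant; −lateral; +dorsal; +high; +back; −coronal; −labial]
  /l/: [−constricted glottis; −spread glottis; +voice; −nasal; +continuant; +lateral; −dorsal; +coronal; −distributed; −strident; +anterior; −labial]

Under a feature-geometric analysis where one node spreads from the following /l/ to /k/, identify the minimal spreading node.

/k/ and [t] differ in [coronal], [anterior], [distributed], [strident], [dorsal], [high], [back]; every other specified feature is identical.
The smallest constituent containing every changed terminal is Oral Cavity — each of its daughters lacks at least one of the affected features.
Spreading Oral Cavity from /l/ overwrites each of those terminals with /l/'s values, yielding exactly [t].
[continuant], [lateral] stay as in /k/ although /l/ differs there, so no node dominating them spread; among the remaining candidates Oral Cavity is the lowest that derives the output.

Oral Cavity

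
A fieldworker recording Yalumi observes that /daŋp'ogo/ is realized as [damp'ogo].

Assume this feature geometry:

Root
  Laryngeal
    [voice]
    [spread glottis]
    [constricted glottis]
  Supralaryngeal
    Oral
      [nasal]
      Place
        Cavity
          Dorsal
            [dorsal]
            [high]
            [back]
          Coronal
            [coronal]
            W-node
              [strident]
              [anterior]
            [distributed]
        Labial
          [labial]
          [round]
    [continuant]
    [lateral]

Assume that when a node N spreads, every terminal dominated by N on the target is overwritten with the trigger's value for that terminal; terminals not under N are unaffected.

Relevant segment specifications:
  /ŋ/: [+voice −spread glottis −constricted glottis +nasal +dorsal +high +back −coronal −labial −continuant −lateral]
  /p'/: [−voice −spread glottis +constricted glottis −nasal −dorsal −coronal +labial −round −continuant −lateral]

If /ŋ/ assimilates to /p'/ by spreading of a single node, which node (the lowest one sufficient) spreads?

Feature comparison: [labial], [round], [dorsal], [high], [back] differ between /ŋ/ and [m]; the remaining terminals match.
These terminals are all dominated by Place, and no proper subconstituent of Place covers them all; Place is their lowest common ancestor.
Spreading Place from /p'/ overwrites each of those terminals with /p'/'s values, yielding exactly [m].
Since [nasal] is preserved even though /p'/ disagrees there, no node above Place spread.

Place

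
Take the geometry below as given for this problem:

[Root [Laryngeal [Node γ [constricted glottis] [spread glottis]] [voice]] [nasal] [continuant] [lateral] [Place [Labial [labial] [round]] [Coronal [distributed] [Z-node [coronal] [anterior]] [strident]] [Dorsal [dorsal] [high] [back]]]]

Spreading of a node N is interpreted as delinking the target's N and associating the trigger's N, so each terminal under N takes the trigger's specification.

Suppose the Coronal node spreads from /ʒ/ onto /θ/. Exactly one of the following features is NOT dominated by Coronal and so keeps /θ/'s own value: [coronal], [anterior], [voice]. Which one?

[voice]

Coronal dominates exactly [distributed], [coronal], [anterior], [strident].
Of the listed options, [coronal], [anterior] are among these and would be overwritten by spreading Coronal.
[voice] is not within the Coronal subtree (it hangs from Laryngeal), so /θ/'s [voice] value survives.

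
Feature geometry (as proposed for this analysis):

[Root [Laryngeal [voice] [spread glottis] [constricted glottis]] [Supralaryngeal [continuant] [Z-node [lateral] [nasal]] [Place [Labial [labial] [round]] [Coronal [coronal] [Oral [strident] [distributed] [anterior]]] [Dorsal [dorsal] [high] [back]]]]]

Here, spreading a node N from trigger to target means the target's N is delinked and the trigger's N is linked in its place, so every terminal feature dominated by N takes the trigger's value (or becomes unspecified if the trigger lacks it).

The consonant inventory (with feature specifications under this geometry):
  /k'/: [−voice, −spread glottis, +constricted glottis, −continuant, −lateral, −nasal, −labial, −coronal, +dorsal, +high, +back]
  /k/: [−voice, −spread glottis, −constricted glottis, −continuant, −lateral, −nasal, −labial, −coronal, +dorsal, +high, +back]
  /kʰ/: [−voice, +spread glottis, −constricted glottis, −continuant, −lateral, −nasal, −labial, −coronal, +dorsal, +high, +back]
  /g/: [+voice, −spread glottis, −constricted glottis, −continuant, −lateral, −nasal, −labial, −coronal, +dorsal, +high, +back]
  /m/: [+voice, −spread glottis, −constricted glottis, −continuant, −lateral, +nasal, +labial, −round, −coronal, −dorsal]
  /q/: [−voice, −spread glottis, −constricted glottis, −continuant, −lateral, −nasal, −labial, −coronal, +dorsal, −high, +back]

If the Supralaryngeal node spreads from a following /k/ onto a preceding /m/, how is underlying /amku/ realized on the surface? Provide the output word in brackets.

The Supralaryngeal node dominates the terminals [continuant], [lateral], [nasal], [labial], [round], [coronal], [strident], [distributed], [anterior], [dorsal], [high], [back].
After delinking /m/'s Supralaryngeal and linking /k/'s, the affected terminals become [−continuant], [−lateral], [−nasal], [−labial], [−coronal], [+dorsal], [+high], [+back]; [voice], [spread glottis], [constricted glottis] (outside Supralaryngeal) are retained from /m/.
Among the inventory, only /g/ has exactly this specification, giving the surface form [agku].

[agku]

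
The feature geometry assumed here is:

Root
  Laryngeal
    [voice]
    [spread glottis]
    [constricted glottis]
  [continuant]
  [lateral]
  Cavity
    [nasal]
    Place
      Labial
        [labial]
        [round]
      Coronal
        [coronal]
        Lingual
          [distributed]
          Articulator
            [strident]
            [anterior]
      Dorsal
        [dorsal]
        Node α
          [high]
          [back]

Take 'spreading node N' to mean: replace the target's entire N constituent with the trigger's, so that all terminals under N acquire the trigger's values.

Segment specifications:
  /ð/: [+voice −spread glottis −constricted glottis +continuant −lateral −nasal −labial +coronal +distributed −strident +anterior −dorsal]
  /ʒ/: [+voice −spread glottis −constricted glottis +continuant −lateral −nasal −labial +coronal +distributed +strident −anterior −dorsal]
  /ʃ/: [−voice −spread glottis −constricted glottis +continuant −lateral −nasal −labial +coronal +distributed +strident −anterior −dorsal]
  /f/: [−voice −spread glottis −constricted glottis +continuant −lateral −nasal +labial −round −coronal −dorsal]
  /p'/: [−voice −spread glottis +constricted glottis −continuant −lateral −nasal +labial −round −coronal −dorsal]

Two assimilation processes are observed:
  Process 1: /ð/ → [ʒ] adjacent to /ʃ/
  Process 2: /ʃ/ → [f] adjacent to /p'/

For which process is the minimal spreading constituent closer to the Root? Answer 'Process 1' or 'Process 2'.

Process 2

Process 1: the features that change are [anterior], [strident]; the minimal node is Articulator (depth 5).
Process 2 alters [labial], [round], [coronal], [anterior], [distributed], [strident]; the lowest common ancestor is Place (depth 2 from Root).
Place (depth 2) sits above Articulator (depth 5), making Process 2 the one with the higher spreading node.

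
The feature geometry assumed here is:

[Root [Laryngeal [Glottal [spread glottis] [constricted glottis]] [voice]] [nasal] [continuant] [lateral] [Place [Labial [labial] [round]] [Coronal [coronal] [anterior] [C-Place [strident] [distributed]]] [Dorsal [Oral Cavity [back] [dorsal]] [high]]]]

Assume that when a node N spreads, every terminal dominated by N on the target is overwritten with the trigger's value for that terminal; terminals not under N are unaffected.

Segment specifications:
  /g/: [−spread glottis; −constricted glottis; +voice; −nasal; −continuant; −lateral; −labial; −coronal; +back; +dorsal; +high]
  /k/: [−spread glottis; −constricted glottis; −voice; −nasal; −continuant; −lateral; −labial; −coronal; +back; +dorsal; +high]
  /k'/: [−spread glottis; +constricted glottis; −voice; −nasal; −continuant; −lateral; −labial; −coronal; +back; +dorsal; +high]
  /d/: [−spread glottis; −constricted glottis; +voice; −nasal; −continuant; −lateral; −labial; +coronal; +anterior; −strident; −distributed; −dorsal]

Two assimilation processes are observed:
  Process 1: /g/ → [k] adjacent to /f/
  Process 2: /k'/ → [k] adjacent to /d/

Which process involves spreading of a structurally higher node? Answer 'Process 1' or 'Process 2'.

Process 1

Process 1 alters [voice]; the lowest dominating node is [voice] (depth 2 from Root).
Process 2: the feature that changes is [constricted glottis]; the minimal node is [constricted glottis] (depth 3).
[voice] (depth 2) sits above [constricted glottis] (depth 3), making Process 1 the one with the higher spreading node.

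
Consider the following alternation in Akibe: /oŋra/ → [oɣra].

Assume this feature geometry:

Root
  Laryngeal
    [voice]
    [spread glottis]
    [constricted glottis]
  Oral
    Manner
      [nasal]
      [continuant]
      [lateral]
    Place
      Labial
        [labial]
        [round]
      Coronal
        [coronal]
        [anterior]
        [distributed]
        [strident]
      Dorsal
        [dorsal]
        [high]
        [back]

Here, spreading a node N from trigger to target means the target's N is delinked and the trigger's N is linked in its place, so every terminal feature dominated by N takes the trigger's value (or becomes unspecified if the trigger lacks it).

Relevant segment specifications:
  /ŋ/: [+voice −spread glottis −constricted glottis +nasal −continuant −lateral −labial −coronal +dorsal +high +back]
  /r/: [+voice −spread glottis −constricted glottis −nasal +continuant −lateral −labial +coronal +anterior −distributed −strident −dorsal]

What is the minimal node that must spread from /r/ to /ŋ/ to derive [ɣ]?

Manner

/ŋ/ and [ɣ] differ in [nasal], [continuant]; every other specified feature is identical.
The smallest constituent containing every changed terminal is Manner — each of its daughters lacks at least one of the affected features.
If Manner spreads, every terminal under it takes /r/'s value, producing [ɣ] as observed.
Had Oral or a higher node spread, [coronal], [dorsal] would have taken /r/'s values; they stay as in /ŋ/, confirming the spreading constituent is exactly Manner.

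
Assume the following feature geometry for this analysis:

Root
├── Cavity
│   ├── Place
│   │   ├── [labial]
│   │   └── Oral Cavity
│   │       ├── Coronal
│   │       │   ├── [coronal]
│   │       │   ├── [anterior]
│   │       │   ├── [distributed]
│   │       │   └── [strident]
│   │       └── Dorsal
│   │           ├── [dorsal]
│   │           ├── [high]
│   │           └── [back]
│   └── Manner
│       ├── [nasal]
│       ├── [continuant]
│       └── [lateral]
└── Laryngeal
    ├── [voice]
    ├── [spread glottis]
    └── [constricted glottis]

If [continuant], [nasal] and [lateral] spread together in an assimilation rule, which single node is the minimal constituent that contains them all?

Manner

[continuant]: Root > Cavity > Manner > [continuant].
[nasal]: Root > Cavity > Manner > [nasal].
[lateral]: Root > Cavity > Manner > [lateral].
The listed terminals split across distinct daughters of Manner, so Manner itself is the smallest node containing them all.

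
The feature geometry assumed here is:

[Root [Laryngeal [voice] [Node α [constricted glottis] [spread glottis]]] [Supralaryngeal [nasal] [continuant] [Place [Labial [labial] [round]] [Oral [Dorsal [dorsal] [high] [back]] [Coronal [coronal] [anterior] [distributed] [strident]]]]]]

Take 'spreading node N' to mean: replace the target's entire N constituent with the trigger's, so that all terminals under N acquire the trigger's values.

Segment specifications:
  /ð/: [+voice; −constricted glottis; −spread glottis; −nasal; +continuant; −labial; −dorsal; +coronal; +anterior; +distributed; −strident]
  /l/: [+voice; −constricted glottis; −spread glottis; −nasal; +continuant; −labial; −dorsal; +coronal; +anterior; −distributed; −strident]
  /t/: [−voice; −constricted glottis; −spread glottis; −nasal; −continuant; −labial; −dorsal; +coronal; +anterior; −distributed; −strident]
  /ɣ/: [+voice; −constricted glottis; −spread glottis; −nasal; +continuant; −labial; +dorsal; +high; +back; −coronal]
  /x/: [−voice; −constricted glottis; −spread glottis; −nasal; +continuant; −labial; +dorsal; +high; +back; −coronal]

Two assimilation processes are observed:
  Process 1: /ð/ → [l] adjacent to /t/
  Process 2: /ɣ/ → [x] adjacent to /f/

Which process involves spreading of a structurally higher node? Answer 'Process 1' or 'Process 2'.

Process 1: the feature that changes is [distributed]; the minimal node is [distributed] (depth 5).
Process 2: the feature that changes is [voice]; the minimal node is [voice] (depth 2).
Depth 2 < depth 5; Process 2 involves the structurally higher constituent [voice].

Process 2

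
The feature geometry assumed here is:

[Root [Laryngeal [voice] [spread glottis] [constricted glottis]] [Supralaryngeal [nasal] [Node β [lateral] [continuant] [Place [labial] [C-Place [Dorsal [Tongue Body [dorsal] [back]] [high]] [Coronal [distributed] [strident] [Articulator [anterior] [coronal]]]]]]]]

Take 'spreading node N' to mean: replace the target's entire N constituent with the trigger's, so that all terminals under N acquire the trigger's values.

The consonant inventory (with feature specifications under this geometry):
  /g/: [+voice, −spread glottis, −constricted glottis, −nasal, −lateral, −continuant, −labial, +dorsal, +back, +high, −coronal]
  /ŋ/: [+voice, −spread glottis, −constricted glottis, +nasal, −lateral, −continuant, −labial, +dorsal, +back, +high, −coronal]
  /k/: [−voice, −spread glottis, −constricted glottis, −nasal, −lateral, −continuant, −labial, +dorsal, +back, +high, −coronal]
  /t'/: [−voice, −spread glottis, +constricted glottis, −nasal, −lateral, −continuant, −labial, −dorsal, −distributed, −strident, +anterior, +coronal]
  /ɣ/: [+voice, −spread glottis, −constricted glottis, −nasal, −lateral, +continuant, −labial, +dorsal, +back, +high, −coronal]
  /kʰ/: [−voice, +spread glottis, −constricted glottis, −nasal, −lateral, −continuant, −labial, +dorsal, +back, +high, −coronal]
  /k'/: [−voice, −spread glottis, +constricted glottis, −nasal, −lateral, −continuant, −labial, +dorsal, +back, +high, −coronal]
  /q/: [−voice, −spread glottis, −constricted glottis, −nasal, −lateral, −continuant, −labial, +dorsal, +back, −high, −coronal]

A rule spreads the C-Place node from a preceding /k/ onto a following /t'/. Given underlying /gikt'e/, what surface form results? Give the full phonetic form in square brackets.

Terminals under C-Place in this geometry: [dorsal], [back], [high], [distributed], [strident], [anterior], [coronal].
After delinking /t'/'s C-Place and linking /k/'s, the affected terminals become [+dorsal], [+back], [+high], [−coronal]; [voice], [spread glottis], [constricted glottis], … (outside C-Place) are retained from /t'/.
This feature bundle is that of [k'], so /gikt'e/ surfaces as [gikk'e].

[gikk'e]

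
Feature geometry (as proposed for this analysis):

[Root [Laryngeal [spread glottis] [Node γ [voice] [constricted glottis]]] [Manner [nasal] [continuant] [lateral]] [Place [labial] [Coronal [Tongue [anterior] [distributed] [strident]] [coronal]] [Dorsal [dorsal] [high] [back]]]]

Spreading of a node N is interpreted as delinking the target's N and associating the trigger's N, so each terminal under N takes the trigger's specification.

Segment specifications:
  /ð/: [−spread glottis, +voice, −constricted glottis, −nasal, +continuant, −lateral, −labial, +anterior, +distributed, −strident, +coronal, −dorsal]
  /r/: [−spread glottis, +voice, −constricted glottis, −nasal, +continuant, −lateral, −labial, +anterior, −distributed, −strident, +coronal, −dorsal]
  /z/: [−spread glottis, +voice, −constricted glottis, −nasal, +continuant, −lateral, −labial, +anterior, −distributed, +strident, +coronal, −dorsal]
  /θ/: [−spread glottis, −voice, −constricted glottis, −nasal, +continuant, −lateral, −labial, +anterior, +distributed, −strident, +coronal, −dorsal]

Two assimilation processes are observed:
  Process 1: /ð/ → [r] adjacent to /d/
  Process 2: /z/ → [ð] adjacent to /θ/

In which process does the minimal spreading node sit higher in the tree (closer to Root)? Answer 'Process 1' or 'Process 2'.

Process 2

Process 1: the feature that changes is [distributed]; the minimal node is [distributed] (depth 4).
Process 2 alters [distributed], [strident]; the lowest common ancestor is Tongue (depth 3 from Root).
Tongue (depth 3) sits above [distributed] (depth 4), making Process 2 the one with the higher spreading node.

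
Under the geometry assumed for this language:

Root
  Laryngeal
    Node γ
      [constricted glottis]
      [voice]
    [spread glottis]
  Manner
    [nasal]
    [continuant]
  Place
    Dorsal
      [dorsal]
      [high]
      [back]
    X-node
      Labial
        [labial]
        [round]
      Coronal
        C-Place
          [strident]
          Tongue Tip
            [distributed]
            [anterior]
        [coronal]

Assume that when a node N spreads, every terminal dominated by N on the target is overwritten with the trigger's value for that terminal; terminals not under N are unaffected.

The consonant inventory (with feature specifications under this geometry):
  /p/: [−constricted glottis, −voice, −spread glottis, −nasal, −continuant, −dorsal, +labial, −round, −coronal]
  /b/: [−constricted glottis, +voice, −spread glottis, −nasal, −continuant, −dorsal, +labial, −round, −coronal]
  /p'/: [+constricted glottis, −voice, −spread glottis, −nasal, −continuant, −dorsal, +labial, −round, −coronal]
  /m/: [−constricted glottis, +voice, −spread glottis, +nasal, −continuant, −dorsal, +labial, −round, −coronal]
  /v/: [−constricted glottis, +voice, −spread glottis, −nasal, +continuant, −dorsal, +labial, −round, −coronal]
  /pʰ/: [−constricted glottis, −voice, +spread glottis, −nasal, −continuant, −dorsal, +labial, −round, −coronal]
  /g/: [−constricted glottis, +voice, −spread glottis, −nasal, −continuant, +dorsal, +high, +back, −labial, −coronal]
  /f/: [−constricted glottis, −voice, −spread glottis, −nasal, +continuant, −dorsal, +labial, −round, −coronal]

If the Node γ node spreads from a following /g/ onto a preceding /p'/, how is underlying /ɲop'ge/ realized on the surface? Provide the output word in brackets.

[ɲobge]

The Node γ node dominates the terminals [constricted glottis], [voice].
Spreading Node γ from /g/ onto /p'/ replaces those values with /g/'s: [−constricted glottis], [+voice]. Features outside Node γ ([spread glottis], [nasal], [continuant], …) stay as in /p'/.
This feature bundle is that of [b], so /ɲop'ge/ surfaces as [ɲobge].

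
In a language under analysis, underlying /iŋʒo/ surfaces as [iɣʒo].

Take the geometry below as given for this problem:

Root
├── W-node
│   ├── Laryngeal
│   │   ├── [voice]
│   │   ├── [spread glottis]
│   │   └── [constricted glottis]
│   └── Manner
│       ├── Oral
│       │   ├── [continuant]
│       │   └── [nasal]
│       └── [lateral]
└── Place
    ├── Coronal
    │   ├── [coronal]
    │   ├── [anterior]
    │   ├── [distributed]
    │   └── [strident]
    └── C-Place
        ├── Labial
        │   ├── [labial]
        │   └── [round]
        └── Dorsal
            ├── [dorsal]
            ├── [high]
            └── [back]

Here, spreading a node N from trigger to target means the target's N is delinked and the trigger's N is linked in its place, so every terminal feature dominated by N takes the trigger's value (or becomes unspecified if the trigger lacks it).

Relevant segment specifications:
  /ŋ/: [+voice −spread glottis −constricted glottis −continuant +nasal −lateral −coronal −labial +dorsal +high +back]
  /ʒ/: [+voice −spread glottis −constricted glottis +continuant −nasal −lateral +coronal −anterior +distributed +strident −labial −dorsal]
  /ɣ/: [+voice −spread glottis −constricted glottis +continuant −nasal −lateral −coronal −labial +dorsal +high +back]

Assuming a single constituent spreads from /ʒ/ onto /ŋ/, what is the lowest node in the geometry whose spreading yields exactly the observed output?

Feature comparison: [nasal], [continuant] differ between /ŋ/ and [ɣ]; the remaining terminals match.
The smallest constituent containing every changed terminal is Oral — each of its daughters lacks at least one of the affected features.
Spreading Oral from /ʒ/ overwrites each of those terminals with /ʒ/'s values, yielding exactly [ɣ].
[coronal], [dorsal] stay as in /ŋ/ although /ʒ/ differs there, so no node dominating them spread; among the remaining candidates Oral is the lowest that derives the output.

Oral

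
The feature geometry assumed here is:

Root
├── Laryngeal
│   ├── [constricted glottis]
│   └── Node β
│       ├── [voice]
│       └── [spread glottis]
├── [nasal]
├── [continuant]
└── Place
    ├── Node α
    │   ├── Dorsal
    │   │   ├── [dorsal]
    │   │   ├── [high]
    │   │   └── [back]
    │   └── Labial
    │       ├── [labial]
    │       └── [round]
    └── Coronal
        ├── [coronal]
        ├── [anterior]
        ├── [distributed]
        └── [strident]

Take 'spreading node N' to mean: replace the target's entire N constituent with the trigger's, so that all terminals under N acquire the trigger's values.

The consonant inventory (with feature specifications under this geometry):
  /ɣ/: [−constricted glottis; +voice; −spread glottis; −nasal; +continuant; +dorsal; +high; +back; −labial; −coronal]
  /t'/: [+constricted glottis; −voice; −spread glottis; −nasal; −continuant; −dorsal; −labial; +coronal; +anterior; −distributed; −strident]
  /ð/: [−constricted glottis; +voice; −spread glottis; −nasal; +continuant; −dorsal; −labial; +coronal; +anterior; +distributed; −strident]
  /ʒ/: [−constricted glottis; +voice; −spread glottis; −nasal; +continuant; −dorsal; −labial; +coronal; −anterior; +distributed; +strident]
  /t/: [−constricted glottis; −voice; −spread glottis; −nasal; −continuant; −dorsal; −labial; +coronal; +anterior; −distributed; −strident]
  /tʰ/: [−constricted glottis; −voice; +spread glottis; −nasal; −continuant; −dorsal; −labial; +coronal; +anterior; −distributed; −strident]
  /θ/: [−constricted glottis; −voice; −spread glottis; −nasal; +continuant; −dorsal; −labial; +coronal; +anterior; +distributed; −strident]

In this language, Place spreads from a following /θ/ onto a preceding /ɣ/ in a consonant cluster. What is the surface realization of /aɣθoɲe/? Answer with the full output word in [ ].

[aðθoɲe]

Place immediately or transitively dominates [dorsal], [high], [back], [labial], [round], [coronal], [anterior], [distributed], [strident].
Spreading Place from /θ/ onto /ɣ/ replaces those values with /θ/'s: [−dorsal], [−labial], [+coronal], [+anterior], [+distributed], [−strident]. Features outside Place ([constricted glottis], [voice], [spread glottis], …) stay as in /ɣ/.
This feature bundle is that of [ð], so /aɣθoɲe/ surfaces as [aðθoɲe].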